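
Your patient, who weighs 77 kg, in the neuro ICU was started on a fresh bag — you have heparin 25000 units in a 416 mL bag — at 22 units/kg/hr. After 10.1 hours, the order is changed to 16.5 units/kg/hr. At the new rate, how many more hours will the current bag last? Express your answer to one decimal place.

6.2 hours

Initial rate:
Dose = 22 units/kg/hr × 77 kg = 1694 units/hr
Concentration = 25000 units ÷ 416 mL = 60.09615 units/mL
Rate = 1694 units/hr ÷ 60.09615 units/mL = 28.18816 mL/hr
Volume infused so far = 28.18816 mL/hr × 10.1 hr = 284.7004 mL
Volume remaining = 416 − 284.7004 = 131.2996 mL
New rate:
Dose = 16.5 units/kg/hr × 77 kg = 1270.5 units/hr
Rate = 1270.5 units/hr ÷ 60.09615 units/mL = 21.14112 mL/hr
Time remaining = 131.2996 mL ÷ 21.14112 mL/hr = 6.210626 hr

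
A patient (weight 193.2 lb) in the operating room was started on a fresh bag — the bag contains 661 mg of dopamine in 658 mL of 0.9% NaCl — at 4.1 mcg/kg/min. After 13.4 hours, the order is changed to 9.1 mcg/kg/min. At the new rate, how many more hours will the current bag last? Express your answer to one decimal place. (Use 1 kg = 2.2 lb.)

Initial rate:
Weight = 193.2 lb ÷ 2.2 lb/kg = 87.81818 kg
Dose = 4.1 mcg/kg/min × 87.81818 kg = 360.0545 mcg/min
360.0545 mcg/min × 60 min/hr = 21603.27 mcg/hr
Concentration = 661 mg ÷ 658 mL = 1.004559 mg/mL = 1004.559 mcg/mL
Rate = 21603.27 mcg/hr ÷ 1004.559 mcg/mL = 21.50522 mL/hr
Volume infused so far = 21.50522 mL/hr × 13.4 hr = 288.17 mL
Volume remaining = 658 − 288.17 = 369.83 mL
New rate:
Dose = 9.1 mcg/kg/min × 87.81818 kg = 799.1455 mcg/min
799.1455 mcg/min × 60 min/hr = 47948.73 mcg/hr
Rate = 47948.73 mcg/hr ÷ 1004.559 mcg/mL = 47.73111 mL/hr
Time remaining = 369.83 mL ÷ 47.73111 mL/hr = 7.748196 hr

7.7 hours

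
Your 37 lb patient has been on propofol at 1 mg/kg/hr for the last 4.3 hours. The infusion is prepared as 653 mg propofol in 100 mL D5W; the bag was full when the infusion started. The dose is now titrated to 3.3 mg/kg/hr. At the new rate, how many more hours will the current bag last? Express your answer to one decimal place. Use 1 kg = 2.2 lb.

Initial rate:
Weight = 37 lb ÷ 2.2 lb/kg = 16.81818 kg
Dose = 1 mg/kg/hr × 16.81818 kg = 16.81818 mg/hr
Concentration = 653 mg ÷ 100 mL = 6.53 mg/mL
Rate = 16.81818 mg/hr ÷ 6.53 mg/mL = 2.575526 mL/hr
Volume infused so far = 2.575526 mL/hr × 4.3 hr = 11.07476 mL
Volume remaining = 100 − 11.07476 = 88.92524 mL
New rate:
Dose = 3.3 mg/kg/hr × 16.81818 kg = 55.5 mg/hr
Rate = 55.5 mg/hr ÷ 6.53 mg/mL = 8.499234 mL/hr
Time remaining = 88.92524 mL ÷ 8.499234 mL/hr = 10.46274 hr

10.5 hours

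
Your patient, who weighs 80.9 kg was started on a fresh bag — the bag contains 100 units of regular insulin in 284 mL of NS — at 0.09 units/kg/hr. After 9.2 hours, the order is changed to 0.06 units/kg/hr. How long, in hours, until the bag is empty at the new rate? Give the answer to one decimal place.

Initial rate:
Dose = 0.09 units/kg/hr × 80.9 kg = 7.281 units/hr
Concentration = 100 units ÷ 284 mL = 0.3521127 units/mL
Rate = 7.281 units/hr ÷ 0.3521127 units/mL = 20.67804 mL/hr
Volume infused so far = 20.67804 mL/hr × 9.2 hr = 190.238 mL
Volume remaining = 284 − 190.238 = 93.76203 mL
New rate:
Dose = 0.06 units/kg/hr × 80.9 kg = 4.854 units/hr
Rate = 4.854 units/hr ÷ 0.3521127 units/mL = 13.78536 mL/hr
Time remaining = 93.76203 mL ÷ 13.78536 mL/hr = 6.801566 hr

6.8 hours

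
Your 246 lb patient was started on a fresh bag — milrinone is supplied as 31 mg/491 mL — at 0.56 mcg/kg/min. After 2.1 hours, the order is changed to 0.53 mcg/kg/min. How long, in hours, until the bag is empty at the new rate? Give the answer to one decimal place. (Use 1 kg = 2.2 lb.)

Initial rate:
Weight = 246 lb ÷ 2.2 lb/kg = 111.8182 kg
Dose = 0.56 mcg/kg/min × 111.8182 kg = 62.61818 mcg/min
62.61818 mcg/min × 60 min/hr = 3757.091 mcg/hr
Concentration = 31 mg ÷ 491 mL = 0.06313646 mg/mL = 63.13646 mcg/mL
Rate = 3757.091 mcg/hr ÷ 63.13646 mcg/mL = 59.50747 mL/hr
Volume infused so far = 59.50747 mL/hr × 2.1 hr = 124.9657 mL
Volume remaining = 491 − 124.9657 = 366.0343 mL
New rate:
Dose = 0.53 mcg/kg/min × 111.8182 kg = 59.26364 mcg/min
59.26364 mcg/min × 60 min/hr = 3555.818 mcg/hr
Rate = 3555.818 mcg/hr ÷ 63.13646 mcg/mL = 56.31957 mL/hr
Time remaining = 366.0343 mL ÷ 56.31957 mL/hr = 6.499238 hr

6.5 hours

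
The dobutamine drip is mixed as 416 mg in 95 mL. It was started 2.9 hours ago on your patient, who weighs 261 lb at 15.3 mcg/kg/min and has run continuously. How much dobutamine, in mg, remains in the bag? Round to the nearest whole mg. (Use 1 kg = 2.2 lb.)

Weight = 261 lb ÷ 2.2 lb/kg = 118.6364 kg
Dose = 15.3 mcg/kg/min × 118.6364 kg = 1815.136 mcg/min
1815.136 mcg/min × 60 min/hr = 108908.2 mcg/hr
Concentration = 416 mg ÷ 95 mL = 4.378947 mg/mL = 4378.947 mcg/mL
Rate = 108908.2 mcg/hr ÷ 4378.947 mcg/mL = 24.87086 mL/hr
Volume infused = 24.87086 mL/hr × 2.9 hr = 72.12549 mL
Volume remaining = 95 − 72.12549 = 22.87451 mL
Drug remaining = 22.87451 mL × 4378.947 mcg/mL = 100166.3 mcg = 100.1663 mg

100 mg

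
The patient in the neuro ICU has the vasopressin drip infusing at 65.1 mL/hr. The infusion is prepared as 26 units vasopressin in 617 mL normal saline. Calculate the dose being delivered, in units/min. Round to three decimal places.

Concentration = 26 units ÷ 617 mL = 0.04213938 units/mL
Drug rate = 65.1 mL/hr × 0.04213938 units/mL = 2.743274 units/hr
2.743274 units/hr ÷ 60 min/hr = 0.04572123 units/min

0.046 units/min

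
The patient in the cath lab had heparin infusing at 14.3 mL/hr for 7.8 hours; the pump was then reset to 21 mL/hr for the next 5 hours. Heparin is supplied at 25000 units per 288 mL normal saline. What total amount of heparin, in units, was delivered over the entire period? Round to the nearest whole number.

Concentration = 25000 units ÷ 288 mL = 86.80556 units/mL
Stage 1: 14.3 mL/hr × 7.8 hr = 111.54 mL → 111.54 mL × 86.80556 units/mL = 9682.292 units
Stage 2: 21 mL/hr × 5 hr = 105 mL → 105 mL × 86.80556 units/mL = 9114.583 units
Total = 9682.292 + 9114.583 = 18796.88 units

18797 units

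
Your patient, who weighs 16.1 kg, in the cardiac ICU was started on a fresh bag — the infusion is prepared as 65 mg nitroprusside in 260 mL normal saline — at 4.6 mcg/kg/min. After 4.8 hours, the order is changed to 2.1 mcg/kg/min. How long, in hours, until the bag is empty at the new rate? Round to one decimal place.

Initial rate:
Dose = 4.6 mcg/kg/min × 16.1 kg = 74.06 mcg/min
74.06 mcg/min × 60 min/hr = 4443.6 mcg/hr
Concentration = 65 mg ÷ 260 mL = 0.25 mg/mL = 250 mcg/mL
Rate = 4443.6 mcg/hr ÷ 250 mcg/mL = 17.7744 mL/hr
Volume infused so far = 17.7744 mL/hr × 4.8 hr = 85.31712 mL
Volume remaining = 260 − 85.31712 = 174.6829 mL
New rate:
Dose = 2.1 mcg/kg/min × 16.1 kg = 33.81 mcg/min
33.81 mcg/min × 60 min/hr = 2028.6 mcg/hr
Rate = 2028.6 mcg/hr ÷ 250 mcg/mL = 8.1144 mL/hr
Time remaining = 174.6829 mL ÷ 8.1144 mL/hr = 21.52752 hr

21.5 hours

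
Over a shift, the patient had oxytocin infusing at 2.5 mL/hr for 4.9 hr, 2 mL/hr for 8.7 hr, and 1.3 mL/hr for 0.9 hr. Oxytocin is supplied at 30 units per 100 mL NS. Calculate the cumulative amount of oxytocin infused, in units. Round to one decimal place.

9.2 units

Concentration = 30 units ÷ 100 mL = 0.3 units/mL
Stage 1: 2.5 mL/hr × 4.9 hr = 12.25 mL → 12.25 mL × 0.3 units/mL = 3.675 units
Stage 2: 2 mL/hr × 8.7 hr = 17.4 mL → 17.4 mL × 0.3 units/mL = 5.22 units
Stage 3: 1.3 mL/hr × 0.9 hr = 1.17 mL → 1.17 mL × 0.3 units/mL = 0.351 units
Total = 3.675 + 5.22 + 0.351 = 9.246 units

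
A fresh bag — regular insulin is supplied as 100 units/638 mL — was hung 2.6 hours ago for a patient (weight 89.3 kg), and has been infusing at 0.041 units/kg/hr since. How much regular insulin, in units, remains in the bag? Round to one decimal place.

Dose = 0.041 units/kg/hr × 89.3 kg = 3.6613 units/hr
Concentration = 100 units ÷ 638 mL = 0.1567398 units/mL
Rate = 3.6613 units/hr ÷ 0.1567398 units/mL = 23.35909 mL/hr
Volume infused = 23.35909 mL/hr × 2.6 hr = 60.73364 mL
Volume remaining = 638 − 60.73364 = 577.2664 mL
Drug remaining = 577.2664 mL × 0.1567398 units/mL = 90.48062 units

90.5 units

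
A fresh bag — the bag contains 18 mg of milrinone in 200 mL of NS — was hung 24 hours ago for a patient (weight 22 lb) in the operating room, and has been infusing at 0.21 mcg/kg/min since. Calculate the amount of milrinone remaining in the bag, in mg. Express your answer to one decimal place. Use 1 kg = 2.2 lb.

15.0 mg

Weight = 22 lb ÷ 2.2 lb/kg = 10 kg
Dose = 0.21 mcg/kg/min × 10 kg = 2.1 mcg/min
2.1 mcg/min × 60 min/hr = 126 mcg/hr
Concentration = 18 mg ÷ 200 mL = 0.09 mg/mL = 90 mcg/mL
Rate = 126 mcg/hr ÷ 90 mcg/mL = 1.4 mL/hr
Volume infused = 1.4 mL/hr × 24 hr = 33.6 mL
Volume remaining = 200 − 33.6 = 166.4 mL
Drug remaining = 166.4 mL × 90 mcg/mL = 14976 mcg = 14.976 mg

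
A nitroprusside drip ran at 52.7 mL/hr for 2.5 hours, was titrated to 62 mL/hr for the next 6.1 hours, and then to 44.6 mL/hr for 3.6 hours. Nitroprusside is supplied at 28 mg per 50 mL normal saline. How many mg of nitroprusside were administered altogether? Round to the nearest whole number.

375 mg

Concentration = 28 mg ÷ 50 mL = 0.56 mg/mL
Stage 1: 52.7 mL/hr × 2.5 hr = 131.75 mL → 131.75 mL × 0.56 mg/mL = 73.78 mg
Stage 2: 62 mL/hr × 6.1 hr = 378.2 mL → 378.2 mL × 0.56 mg/mL = 211.792 mg
Stage 3: 44.6 mL/hr × 3.6 hr = 160.56 mL → 160.56 mL × 0.56 mg/mL = 89.9136 mg
Total = 73.78 + 211.792 + 89.9136 = 375.4856 mg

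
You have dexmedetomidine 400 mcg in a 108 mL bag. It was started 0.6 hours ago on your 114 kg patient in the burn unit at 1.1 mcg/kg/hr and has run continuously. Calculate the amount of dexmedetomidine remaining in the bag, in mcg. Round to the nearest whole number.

Dose = 1.1 mcg/kg/hr × 114 kg = 125.4 mcg/hr
Concentration = 400 mcg ÷ 108 mL = 3.703704 mcg/mL
Rate = 125.4 mcg/hr ÷ 3.703704 mcg/mL = 33.858 mL/hr
Volume infused = 33.858 mL/hr × 0.6 hr = 20.3148 mL
Volume remaining = 108 − 20.3148 = 87.6852 mL
Drug remaining = 87.6852 mL × 3.703704 mcg/mL = 324.76 mcg

325 mcg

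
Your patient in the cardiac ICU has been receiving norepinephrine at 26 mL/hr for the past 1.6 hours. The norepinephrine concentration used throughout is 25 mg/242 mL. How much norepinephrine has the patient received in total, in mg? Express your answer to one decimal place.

4.3 mg

Concentration = 25 mg ÷ 242 mL = 0.1033058 mg/mL = 103.3058 mcg/mL
Drug rate = 26 mL/hr × 103.3058 mcg/mL = 2685.95 mcg/hr
Total = 2685.95 mcg/hr × 1.6 hr = 4297.521 mcg = 4.297521 mg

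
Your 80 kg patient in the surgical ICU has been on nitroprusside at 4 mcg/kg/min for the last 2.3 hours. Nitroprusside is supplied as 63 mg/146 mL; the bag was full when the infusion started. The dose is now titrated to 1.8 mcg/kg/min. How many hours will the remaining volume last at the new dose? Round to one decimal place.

Initial rate:
Dose = 4 mcg/kg/min × 80 kg = 320 mcg/min
320 mcg/min × 60 min/hr = 19200 mcg/hr
Concentration = 63 mg ÷ 146 mL = 0.4315068 mg/mL = 431.5068 mcg/mL
Rate = 19200 mcg/hr ÷ 431.5068 mcg/mL = 44.49524 mL/hr
Volume infused so far = 44.49524 mL/hr × 2.3 hr = 102.339 mL
Volume remaining = 146 − 102.339 = 43.66095 mL
New rate:
Dose = 1.8 mcg/kg/min × 80 kg = 144 mcg/min
144 mcg/min × 60 min/hr = 8640 mcg/hr
Rate = 8640 mcg/hr ÷ 431.5068 mcg/mL = 20.02286 mL/hr
Time remaining = 43.66095 mL ÷ 20.02286 mL/hr = 2.180556 hr

2.2 hours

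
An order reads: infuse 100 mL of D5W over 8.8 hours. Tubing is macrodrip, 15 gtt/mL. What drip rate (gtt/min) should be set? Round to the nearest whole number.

3 gtt/min

100 mL ÷ (8.8 hr × 60 = 528 min) = 0.1893939 mL/min
0.1893939 mL/min × 15 gtt/mL = 2.840909 gtt/min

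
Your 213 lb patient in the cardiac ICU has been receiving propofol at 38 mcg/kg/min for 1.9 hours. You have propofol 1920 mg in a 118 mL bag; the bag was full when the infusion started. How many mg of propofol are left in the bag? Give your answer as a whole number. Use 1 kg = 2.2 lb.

Weight = 213 lb ÷ 2.2 lb/kg = 96.81818 kg
Dose = 38 mcg/kg/min × 96.81818 kg = 3679.091 mcg/min
3679.091 mcg/min × 60 min/hr = 220745.5 mcg/hr
Concentration = 1920 mg ÷ 118 mL = 16.27119 mg/mL = 16271.19 mcg/mL
Rate = 220745.5 mcg/hr ÷ 16271.19 mcg/mL = 13.56665 mL/hr
Volume infused = 13.56665 mL/hr × 1.9 hr = 25.77663 mL
Volume remaining = 118 − 25.77663 = 92.22337 mL
Drug remaining = 92.22337 mL × 16271.19 mcg/mL = 1500584 mcg = 1500.584 mg

1501 mg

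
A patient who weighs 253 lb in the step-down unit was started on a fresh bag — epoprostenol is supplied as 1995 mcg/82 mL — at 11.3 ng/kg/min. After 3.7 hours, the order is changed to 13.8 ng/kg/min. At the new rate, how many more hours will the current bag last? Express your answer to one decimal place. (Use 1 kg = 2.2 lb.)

Initial rate:
Weight = 253 lb ÷ 2.2 lb/kg = 115 kg
Dose = 11.3 ng/kg/min × 115 kg = 1299.5 ng/min
1299.5 ng/min × 60 min/hr = 77970 ng/hr
Concentration = 1995 mcg ÷ 82 mL = 24.32927 mcg/mL = 24329.27 ng/mL
Rate = 77970 ng/hr ÷ 24329.27 ng/mL = 3.204782 mL/hr
Volume infused so far = 3.204782 mL/hr × 3.7 hr = 11.85769 mL
Volume remaining = 82 − 11.85769 = 70.14231 mL
New rate:
Dose = 13.8 ng/kg/min × 115 kg = 1587 ng/min
1587 ng/min × 60 min/hr = 95220 ng/hr
Rate = 95220 ng/hr ÷ 24329.27 ng/mL = 3.913805 mL/hr
Time remaining = 70.14231 mL ÷ 3.913805 mL/hr = 17.92177 hr

17.9 hours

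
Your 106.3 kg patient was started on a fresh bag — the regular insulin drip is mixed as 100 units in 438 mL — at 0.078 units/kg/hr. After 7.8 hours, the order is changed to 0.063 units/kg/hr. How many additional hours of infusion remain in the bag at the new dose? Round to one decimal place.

5.3 hours

Initial rate:
Dose = 0.078 units/kg/hr × 106.3 kg = 8.2914 units/hr
Concentration = 100 units ÷ 438 mL = 0.2283105 units/mL
Rate = 8.2914 units/hr ÷ 0.2283105 units/mL = 36.31633 mL/hr
Volume infused so far = 36.31633 mL/hr × 7.8 hr = 283.2674 mL
Volume remaining = 438 − 283.2674 = 154.7326 mL
New rate:
Dose = 0.063 units/kg/hr × 106.3 kg = 6.6969 units/hr
Rate = 6.6969 units/hr ÷ 0.2283105 units/mL = 29.33242 mL/hr
Time remaining = 154.7326 mL ÷ 29.33242 mL/hr = 5.275139 hr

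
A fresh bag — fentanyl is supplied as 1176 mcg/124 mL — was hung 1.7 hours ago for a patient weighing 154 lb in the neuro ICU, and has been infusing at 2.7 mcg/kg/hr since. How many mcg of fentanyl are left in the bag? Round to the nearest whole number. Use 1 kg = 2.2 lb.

Weight = 154 lb ÷ 2.2 lb/kg = 70 kg
Dose = 2.7 mcg/kg/hr × 70 kg = 189 mcg/hr
Concentration = 1176 mcg ÷ 124 mL = 9.483871 mcg/mL
Rate = 189 mcg/hr ÷ 9.483871 mcg/mL = 19.92857 mL/hr
Volume infused = 19.92857 mL/hr × 1.7 hr = 33.87857 mL
Volume remaining = 124 − 33.87857 = 90.12143 mL
Drug remaining = 90.12143 mL × 9.483871 mcg/mL = 854.7 mcg

855 mcg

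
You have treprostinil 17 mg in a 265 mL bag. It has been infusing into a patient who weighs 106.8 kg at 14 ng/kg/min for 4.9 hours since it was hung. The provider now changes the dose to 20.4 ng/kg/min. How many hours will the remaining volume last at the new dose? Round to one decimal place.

126.7 hours

Initial rate:
Dose = 14 ng/kg/min × 106.8 kg = 1495.2 ng/min
1495.2 ng/min × 60 min/hr = 89712 ng/hr
Concentration = 17 mg ÷ 265 mL = 0.06415094 mg/mL = 64150.94 ng/mL
Rate = 89712 ng/hr ÷ 64150.94 ng/mL = 1.398452 mL/hr
Volume infused so far = 1.398452 mL/hr × 4.9 hr = 6.852414 mL
Volume remaining = 265 − 6.852414 = 258.1476 mL
New rate:
Dose = 20.4 ng/kg/min × 106.8 kg = 2178.72 ng/min
2178.72 ng/min × 60 min/hr = 130723.2 ng/hr
Rate = 130723.2 ng/hr ÷ 64150.94 ng/mL = 2.037744 mL/hr
Time remaining = 258.1476 mL ÷ 2.037744 mL/hr = 126.683 hr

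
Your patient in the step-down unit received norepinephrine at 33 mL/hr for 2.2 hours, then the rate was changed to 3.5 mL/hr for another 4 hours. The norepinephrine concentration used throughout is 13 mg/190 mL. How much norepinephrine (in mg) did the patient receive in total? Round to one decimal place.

Concentration = 13 mg ÷ 190 mL = 0.06842105 mg/mL
Stage 1: 33 mL/hr × 2.2 hr = 72.6 mL → 72.6 mL × 0.06842105 mg/mL = 4.967368 mg
Stage 2: 3.5 mL/hr × 4 hr = 14 mL → 14 mL × 0.06842105 mg/mL = 0.9578947 mg
Total = 4.967368 + 0.9578947 = 5.925263 mg

5.9 mg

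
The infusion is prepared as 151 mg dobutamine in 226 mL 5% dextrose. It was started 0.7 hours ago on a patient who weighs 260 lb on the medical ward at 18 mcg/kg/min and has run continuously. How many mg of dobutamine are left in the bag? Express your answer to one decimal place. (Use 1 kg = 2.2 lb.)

61.7 mg

Weight = 260 lb ÷ 2.2 lb/kg = 118.1818 kg
Dose = 18 mcg/kg/min × 118.1818 kg = 2127.273 mcg/min
2127.273 mcg/min × 60 min/hr = 127636.4 mcg/hr
Concentration = 151 mg ÷ 226 mL = 0.6681416 mg/mL = 668.1416 mcg/mL
Rate = 127636.4 mcg/hr ÷ 668.1416 mcg/mL = 191.0319 mL/hr
Volume infused = 191.0319 mL/hr × 0.7 hr = 133.7223 mL
Volume remaining = 226 − 133.7223 = 92.27766 mL
Drug remaining = 92.27766 mL × 668.1416 mcg/mL = 61654.55 mcg = 61.65455 mg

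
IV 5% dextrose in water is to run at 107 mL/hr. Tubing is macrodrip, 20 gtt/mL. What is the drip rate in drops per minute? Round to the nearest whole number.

36 gtt/min

107 mL/hr ÷ 60 min/hr = 1.783333 mL/min
1.783333 mL/min × 20 gtt/mL = 35.66667 gtt/min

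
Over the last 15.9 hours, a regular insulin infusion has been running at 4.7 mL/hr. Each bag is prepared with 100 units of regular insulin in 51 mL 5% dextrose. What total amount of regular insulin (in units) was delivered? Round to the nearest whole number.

147 units

Concentration = 100 units ÷ 51 mL = 1.960784 units/mL
Drug rate = 4.7 mL/hr × 1.960784 units/mL = 9.215686 units/hr
Total = 9.215686 units/hr × 15.9 hr = 146.5294 units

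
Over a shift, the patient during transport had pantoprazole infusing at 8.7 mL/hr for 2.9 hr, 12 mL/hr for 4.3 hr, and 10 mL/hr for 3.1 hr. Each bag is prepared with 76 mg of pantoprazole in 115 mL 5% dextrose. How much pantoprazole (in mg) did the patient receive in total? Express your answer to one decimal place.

71.3 mg

Concentration = 76 mg ÷ 115 mL = 0.6608696 mg/mL
Stage 1: 8.7 mL/hr × 2.9 hr = 25.23 mL → 25.23 mL × 0.6608696 mg/mL = 16.67374 mg
Stage 2: 12 mL/hr × 4.3 hr = 51.6 mL → 51.6 mL × 0.6608696 mg/mL = 34.10087 mg
Stage 3: 10 mL/hr × 3.1 hr = 31 mL → 31 mL × 0.6608696 mg/mL = 20.48696 mg
Total = 16.67374 + 34.10087 + 20.48696 = 71.26157 mg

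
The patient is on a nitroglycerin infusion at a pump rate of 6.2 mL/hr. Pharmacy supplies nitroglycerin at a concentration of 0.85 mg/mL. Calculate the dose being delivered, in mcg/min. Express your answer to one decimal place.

87.8 mcg/min

Concentration = 0.85 mg/mL = 850 mcg/mL
Drug rate = 6.2 mL/hr × 850 mcg/mL = 5270 mcg/hr
5270 mcg/hr ÷ 60 min/hr = 87.83333 mcg/min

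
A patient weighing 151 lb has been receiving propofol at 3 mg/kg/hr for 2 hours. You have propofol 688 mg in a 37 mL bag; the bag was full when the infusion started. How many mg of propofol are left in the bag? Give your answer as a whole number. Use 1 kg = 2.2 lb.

Weight = 151 lb ÷ 2.2 lb/kg = 68.63636 kg
Dose = 3 mg/kg/hr × 68.63636 kg = 205.9091 mg/hr
Concentration = 688 mg ÷ 37 mL = 18.59459 mg/mL
Rate = 205.9091 mg/hr ÷ 18.59459 mg/mL = 11.0736 mL/hr
Volume infused = 11.0736 mL/hr × 2 hr = 22.1472 mL
Volume remaining = 37 − 22.1472 = 14.8528 mL
Drug remaining = 14.8528 mL × 18.59459 mg/mL = 276.1818 mg

276 mg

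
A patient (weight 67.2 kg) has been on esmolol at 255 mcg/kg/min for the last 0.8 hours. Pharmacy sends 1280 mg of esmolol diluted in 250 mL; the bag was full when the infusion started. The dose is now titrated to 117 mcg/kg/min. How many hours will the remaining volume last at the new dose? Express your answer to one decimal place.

Initial rate:
Dose = 255 mcg/kg/min × 67.2 kg = 17136 mcg/min
17136 mcg/min × 60 min/hr = 1028160 mcg/hr
Concentration = 1280 mg ÷ 250 mL = 5.12 mg/mL = 5120 mcg/mL
Rate = 1028160 mcg/hr ÷ 5120 mcg/mL = 200.8125 mL/hr
Volume infused so far = 200.8125 mL/hr × 0.8 hr = 160.65 mL
Volume remaining = 250 − 160.65 = 89.35 mL
New rate:
Dose = 117 mcg/kg/min × 67.2 kg = 7862.4 mcg/min
7862.4 mcg/min × 60 min/hr = 471744 mcg/hr
Rate = 471744 mcg/hr ÷ 5120 mcg/mL = 92.1375 mL/hr
Time remaining = 89.35 mL ÷ 92.1375 mL/hr = 0.9697463 hr

1.0 hours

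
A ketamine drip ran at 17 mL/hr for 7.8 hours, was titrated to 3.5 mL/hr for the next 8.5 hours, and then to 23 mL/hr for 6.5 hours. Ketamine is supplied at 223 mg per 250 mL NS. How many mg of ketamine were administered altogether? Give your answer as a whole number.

278 mg

Concentration = 223 mg ÷ 250 mL = 0.892 mg/mL
Stage 1: 17 mL/hr × 7.8 hr = 132.6 mL → 132.6 mL × 0.892 mg/mL = 118.2792 mg
Stage 2: 3.5 mL/hr × 8.5 hr = 29.75 mL → 29.75 mL × 0.892 mg/mL = 26.537 mg
Stage 3: 23 mL/hr × 6.5 hr = 149.5 mL → 149.5 mL × 0.892 mg/mL = 133.354 mg
Total = 118.2792 + 26.537 + 133.354 = 278.1702 mg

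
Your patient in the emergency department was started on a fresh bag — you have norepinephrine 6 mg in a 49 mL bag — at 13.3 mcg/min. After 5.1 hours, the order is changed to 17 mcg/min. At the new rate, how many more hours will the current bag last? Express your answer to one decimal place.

1.9 hours

Initial rate:
13.3 mcg/min × 60 min/hr = 798 mcg/hr
Concentration = 6 mg ÷ 49 mL = 0.122449 mg/mL = 122.449 mcg/mL
Rate = 798 mcg/hr ÷ 122.449 mcg/mL = 6.517 mL/hr
Volume infused so far = 6.517 mL/hr × 5.1 hr = 33.2367 mL
Volume remaining = 49 − 33.2367 = 15.7633 mL
New rate:
17 mcg/min × 60 min/hr = 1020 mcg/hr
Rate = 1020 mcg/hr ÷ 122.449 mcg/mL = 8.33 mL/hr
Time remaining = 15.7633 mL ÷ 8.33 mL/hr = 1.892353 hr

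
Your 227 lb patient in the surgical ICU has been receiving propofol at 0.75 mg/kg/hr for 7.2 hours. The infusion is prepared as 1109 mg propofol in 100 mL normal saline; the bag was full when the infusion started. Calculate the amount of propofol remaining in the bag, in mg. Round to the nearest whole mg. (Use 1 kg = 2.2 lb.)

Weight = 227 lb ÷ 2.2 lb/kg = 103.1818 kg
Dose = 0.75 mg/kg/hr × 103.1818 kg = 77.38636 mg/hr
Concentration = 1109 mg ÷ 100 mL = 11.09 mg/mL
Rate = 77.38636 mg/hr ÷ 11.09 mg/mL = 6.978031 mL/hr
Volume infused = 6.978031 mL/hr × 7.2 hr = 50.24182 mL
Volume remaining = 100 − 50.24182 = 49.75818 mL
Drug remaining = 49.75818 mL × 11.09 mg/mL = 551.8182 mg

552 mg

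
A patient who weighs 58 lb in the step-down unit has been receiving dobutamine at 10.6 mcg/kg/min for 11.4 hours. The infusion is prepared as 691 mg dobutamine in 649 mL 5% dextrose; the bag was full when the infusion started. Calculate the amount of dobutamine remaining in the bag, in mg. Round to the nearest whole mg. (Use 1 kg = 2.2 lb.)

Weight = 58 lb ÷ 2.2 lb/kg = 26.36364 kg
Dose = 10.6 mcg/kg/min × 26.36364 kg = 279.4545 mcg/min
279.4545 mcg/min × 60 min/hr = 16767.27 mcg/hr
Concentration = 691 mg ÷ 649 mL = 1.064715 mg/mL = 1064.715 mcg/mL
Rate = 16767.27 mcg/hr ÷ 1064.715 mcg/mL = 15.74813 mL/hr
Volume infused = 15.74813 mL/hr × 11.4 hr = 179.5287 mL
Volume remaining = 649 − 179.5287 = 469.4713 mL
Drug remaining = 469.4713 mL × 1064.715 mcg/mL = 499853.1 mcg = 499.8531 mg

500 mg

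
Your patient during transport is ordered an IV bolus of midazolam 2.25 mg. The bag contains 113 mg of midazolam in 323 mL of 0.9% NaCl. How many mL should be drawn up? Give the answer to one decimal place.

Concentration = 113 mg ÷ 323 mL = 0.3498452 mg/mL
Volume = 2.25 mg ÷ 0.3498452 mg/mL = 6.431416 mL

6.4 mL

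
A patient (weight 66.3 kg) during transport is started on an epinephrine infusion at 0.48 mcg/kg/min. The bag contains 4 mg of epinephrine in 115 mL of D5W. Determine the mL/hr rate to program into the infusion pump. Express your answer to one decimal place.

54.9 mL/hr

Dose = 0.48 mcg/kg/min × 66.3 kg = 31.824 mcg/min
31.824 mcg/min × 60 min/hr = 1909.44 mcg/hr
Concentration = 4 mg ÷ 115 mL = 0.03478261 mg/mL = 34.78261 mcg/mL
Rate = 1909.44 mcg/hr ÷ 34.78261 mcg/mL = 54.8964 mL/hr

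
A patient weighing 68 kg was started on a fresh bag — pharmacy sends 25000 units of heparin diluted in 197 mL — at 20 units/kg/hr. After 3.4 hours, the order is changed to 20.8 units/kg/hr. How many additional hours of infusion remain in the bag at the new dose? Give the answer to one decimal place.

14.4 hours

Initial rate:
Dose = 20 units/kg/hr × 68 kg = 1360 units/hr
Concentration = 25000 units ÷ 197 mL = 126.9036 units/mL
Rate = 1360 units/hr ÷ 126.9036 units/mL = 10.7168 mL/hr
Volume infused so far = 10.7168 mL/hr × 3.4 hr = 36.43712 mL
Volume remaining = 197 − 36.43712 = 160.5629 mL
New rate:
Dose = 20.8 units/kg/hr × 68 kg = 1414.4 units/hr
Rate = 1414.4 units/hr ÷ 126.9036 units/mL = 11.14547 mL/hr
Time remaining = 160.5629 mL ÷ 11.14547 mL/hr = 14.40611 hr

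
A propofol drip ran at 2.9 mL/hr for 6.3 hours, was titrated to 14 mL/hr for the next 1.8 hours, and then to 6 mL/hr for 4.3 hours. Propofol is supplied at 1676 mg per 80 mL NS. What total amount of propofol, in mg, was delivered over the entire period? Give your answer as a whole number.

Concentration = 1676 mg ÷ 80 mL = 20.95 mg/mL
Stage 1: 2.9 mL/hr × 6.3 hr = 18.27 mL → 18.27 mL × 20.95 mg/mL = 382.7565 mg
Stage 2: 14 mL/hr × 1.8 hr = 25.2 mL → 25.2 mL × 20.95 mg/mL = 527.94 mg
Stage 3: 6 mL/hr × 4.3 hr = 25.8 mL → 25.8 mL × 20.95 mg/mL = 540.51 mg
Total = 382.7565 + 527.94 + 540.51 = 1451.206 mg

1451 mg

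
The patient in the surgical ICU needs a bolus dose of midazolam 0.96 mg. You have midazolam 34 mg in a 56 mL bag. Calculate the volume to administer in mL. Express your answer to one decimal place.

1.6 mL

Concentration = 34 mg ÷ 56 mL = 0.6071429 mg/mL
Volume = 0.96 mg ÷ 0.6071429 mg/mL = 1.581176 mL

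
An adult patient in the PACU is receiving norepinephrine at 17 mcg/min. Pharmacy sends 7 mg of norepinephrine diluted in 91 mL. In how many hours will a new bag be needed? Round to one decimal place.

17 mcg/min × 60 min/hr = 1020 mcg/hr
Concentration = 7 mg ÷ 91 mL = 0.07692308 mg/mL = 76.92308 mcg/mL
Rate = 1020 mcg/hr ÷ 76.92308 mcg/mL = 13.26 mL/hr
Duration = 91 mL ÷ 13.26 mL/hr = 6.862745 hr

6.9 hours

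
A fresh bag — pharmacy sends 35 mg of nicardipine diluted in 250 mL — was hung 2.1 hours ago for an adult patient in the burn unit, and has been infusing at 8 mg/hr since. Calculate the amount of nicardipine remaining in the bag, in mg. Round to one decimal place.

18.2 mg

Concentration = 35 mg ÷ 250 mL = 0.14 mg/mL
Rate = 8 mg/hr ÷ 0.14 mg/mL = 57.14286 mL/hr
Volume infused = 57.14286 mL/hr × 2.1 hr = 120 mL
Volume remaining = 250 − 120 = 130 mL
Drug remaining = 130 mL × 0.14 mg/mL = 18.2 mg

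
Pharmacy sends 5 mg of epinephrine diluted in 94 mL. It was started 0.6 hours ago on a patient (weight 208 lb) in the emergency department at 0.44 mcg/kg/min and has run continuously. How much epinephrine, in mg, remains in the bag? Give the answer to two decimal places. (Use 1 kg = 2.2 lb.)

Weight = 208 lb ÷ 2.2 lb/kg = 94.54545 kg
Dose = 0.44 mcg/kg/min × 94.54545 kg = 41.6 mcg/min
41.6 mcg/min × 60 min/hr = 2496 mcg/hr
Concentration = 5 mg ÷ 94 mL = 0.05319149 mg/mL = 53.19149 mcg/mL
Rate = 2496 mcg/hr ÷ 53.19149 mcg/mL = 46.9248 mL/hr
Volume infused = 46.9248 mL/hr × 0.6 hr = 28.15488 mL
Volume remaining = 94 − 28.15488 = 65.84512 mL
Drug remaining = 65.84512 mL × 53.19149 mcg/mL = 3502.4 mcg = 3.5024 mg

3.50 mg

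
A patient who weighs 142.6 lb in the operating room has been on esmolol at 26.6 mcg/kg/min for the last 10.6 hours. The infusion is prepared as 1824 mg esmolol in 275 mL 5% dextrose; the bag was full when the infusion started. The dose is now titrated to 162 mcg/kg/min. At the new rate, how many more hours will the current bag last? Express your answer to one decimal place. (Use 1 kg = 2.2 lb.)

1.2 hours

Initial rate:
Weight = 142.6 lb ÷ 2.2 lb/kg = 64.81818 kg
Dose = 26.6 mcg/kg/min × 64.81818 kg = 1724.164 mcg/min
1724.164 mcg/min × 60 min/hr = 103449.8 mcg/hr
Concentration = 1824 mg ÷ 275 mL = 6.632727 mg/mL = 6632.727 mcg/mL
Rate = 103449.8 mcg/hr ÷ 6632.727 mcg/mL = 15.59687 mL/hr
Volume infused so far = 15.59687 mL/hr × 10.6 hr = 165.3269 mL
Volume remaining = 275 − 165.3269 = 109.6731 mL
New rate:
Dose = 162 mcg/kg/min × 64.81818 kg = 10500.55 mcg/min
10500.55 mcg/min × 60 min/hr = 630032.7 mcg/hr
Rate = 630032.7 mcg/hr ÷ 6632.727 mcg/mL = 94.98849 mL/hr
Time remaining = 109.6731 mL ÷ 94.98849 mL/hr = 1.154594 hr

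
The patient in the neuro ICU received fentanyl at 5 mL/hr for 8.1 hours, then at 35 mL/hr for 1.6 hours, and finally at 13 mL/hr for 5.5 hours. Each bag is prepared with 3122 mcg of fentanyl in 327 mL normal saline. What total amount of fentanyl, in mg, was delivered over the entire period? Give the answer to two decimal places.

Concentration = 3122 mcg ÷ 327 mL = 9.547401 mcg/mL
Stage 1: 5 mL/hr × 8.1 hr = 40.5 mL → 40.5 mL × 9.547401 mcg/mL = 386.6697 mcg
Stage 2: 35 mL/hr × 1.6 hr = 56 mL → 56 mL × 9.547401 mcg/mL = 534.6544 mcg
Stage 3: 13 mL/hr × 5.5 hr = 71.5 mL → 71.5 mL × 9.547401 mcg/mL = 682.6391 mcg
Total = 386.6697 + 534.6544 + 682.6391 = 1603.963 mcg = 1.603963 mg

1.60 mg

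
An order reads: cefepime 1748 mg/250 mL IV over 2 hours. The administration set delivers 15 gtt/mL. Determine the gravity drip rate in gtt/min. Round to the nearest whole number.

250 mL ÷ (2 hr × 60 = 120 min) = 2.083333 mL/min
2.083333 mL/min × 15 gtt/mL = 31.25 gtt/min

31 gtt/min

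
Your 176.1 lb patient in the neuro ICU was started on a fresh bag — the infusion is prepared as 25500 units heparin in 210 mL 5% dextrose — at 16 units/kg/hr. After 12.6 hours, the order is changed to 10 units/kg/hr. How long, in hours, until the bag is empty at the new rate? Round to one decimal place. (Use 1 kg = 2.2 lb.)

Initial rate:
Weight = 176.1 lb ÷ 2.2 lb/kg = 80.04545 kg
Dose = 16 units/kg/hr × 80.04545 kg = 1280.727 units/hr
Concentration = 25500 units ÷ 210 mL = 121.4286 units/mL
Rate = 1280.727 units/hr ÷ 121.4286 units/mL = 10.54717 mL/hr
Volume infused so far = 10.54717 mL/hr × 12.6 hr = 132.8943 mL
Volume remaining = 210 − 132.8943 = 77.10571 mL
New rate:
Dose = 10 units/kg/hr × 80.04545 kg = 800.4545 units/hr
Rate = 800.4545 units/hr ÷ 121.4286 units/mL = 6.591979 mL/hr
Time remaining = 77.10571 mL ÷ 6.591979 mL/hr = 11.6969 hr

11.7 hours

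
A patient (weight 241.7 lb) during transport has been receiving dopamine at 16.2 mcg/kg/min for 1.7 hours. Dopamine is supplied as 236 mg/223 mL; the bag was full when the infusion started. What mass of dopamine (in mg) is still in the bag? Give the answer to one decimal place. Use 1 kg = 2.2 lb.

Weight = 241.7 lb ÷ 2.2 lb/kg = 109.8636 kg
Dose = 16.2 mcg/kg/min × 109.8636 kg = 1779.791 mcg/min
1779.791 mcg/min × 60 min/hr = 106787.5 mcg/hr
Concentration = 236 mg ÷ 223 mL = 1.058296 mg/mL = 1058.296 mcg/mL
Rate = 106787.5 mcg/hr ÷ 1058.296 mcg/mL = 100.9051 mL/hr
Volume infused = 100.9051 mL/hr × 1.7 hr = 171.5387 mL
Volume remaining = 223 − 171.5387 = 51.46134 mL
Drug remaining = 51.46134 mL × 1058.296 mcg/mL = 54461.33 mcg = 54.46133 mg

54.5 mg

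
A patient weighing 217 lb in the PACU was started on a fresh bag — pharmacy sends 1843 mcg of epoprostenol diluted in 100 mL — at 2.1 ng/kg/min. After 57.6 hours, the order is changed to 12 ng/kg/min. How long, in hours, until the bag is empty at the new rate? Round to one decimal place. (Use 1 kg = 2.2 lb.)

Initial rate:
Weight = 217 lb ÷ 2.2 lb/kg = 98.63636 kg
Dose = 2.1 ng/kg/min × 98.63636 kg = 207.1364 ng/min
207.1364 ng/min × 60 min/hr = 12428.18 ng/hr
Concentration = 1843 mcg ÷ 100 mL = 18.43 mcg/mL = 18430 ng/mL
Rate = 12428.18 ng/hr ÷ 18430 ng/mL = 0.6743452 mL/hr
Volume infused so far = 0.6743452 mL/hr × 57.6 hr = 38.84228 mL
Volume remaining = 100 − 38.84228 = 61.15772 mL
New rate:
Dose = 12 ng/kg/min × 98.63636 kg = 1183.636 ng/min
1183.636 ng/min × 60 min/hr = 71018.18 ng/hr
Rate = 71018.18 ng/hr ÷ 18430 ng/mL = 3.853401 mL/hr
Time remaining = 61.15772 mL ÷ 3.853401 mL/hr = 15.8711 hr

15.9 hours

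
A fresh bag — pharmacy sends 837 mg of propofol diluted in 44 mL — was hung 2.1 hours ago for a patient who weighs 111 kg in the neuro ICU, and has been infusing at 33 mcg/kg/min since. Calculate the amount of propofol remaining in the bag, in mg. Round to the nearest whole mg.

Dose = 33 mcg/kg/min × 111 kg = 3663 mcg/min
3663 mcg/min × 60 min/hr = 219780 mcg/hr
Concentration = 837 mg ÷ 44 mL = 19.02273 mg/mL = 19022.73 mcg/mL
Rate = 219780 mcg/hr ÷ 19022.73 mcg/mL = 11.55355 mL/hr
Volume infused = 11.55355 mL/hr × 2.1 hr = 24.26245 mL
Volume remaining = 44 − 24.26245 = 19.73755 mL
Drug remaining = 19.73755 mL × 19022.73 mcg/mL = 375462 mcg = 375.462 mg

375 mg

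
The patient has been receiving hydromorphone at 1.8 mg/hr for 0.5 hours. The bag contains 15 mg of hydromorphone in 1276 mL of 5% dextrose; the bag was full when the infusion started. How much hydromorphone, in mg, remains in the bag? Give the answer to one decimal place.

14.1 mg

Concentration = 15 mg ÷ 1276 mL = 0.01175549 mg/mL
Rate = 1.8 mg/hr ÷ 0.01175549 mg/mL = 153.12 mL/hr
Volume infused = 153.12 mL/hr × 0.5 hr = 76.56 mL
Volume remaining = 1276 − 76.56 = 1199.44 mL
Drug remaining = 1199.44 mL × 0.01175549 mg/mL = 14.1 mg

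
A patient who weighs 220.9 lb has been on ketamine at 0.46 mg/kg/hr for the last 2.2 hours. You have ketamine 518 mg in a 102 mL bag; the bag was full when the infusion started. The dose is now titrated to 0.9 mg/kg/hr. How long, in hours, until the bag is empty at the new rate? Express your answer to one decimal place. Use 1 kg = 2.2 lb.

4.6 hours

Initial rate:
Weight = 220.9 lb ÷ 2.2 lb/kg = 100.4091 kg
Dose = 0.46 mg/kg/hr × 100.4091 kg = 46.18818 mg/hr
Concentration = 518 mg ÷ 102 mL = 5.078431 mg/mL
Rate = 46.18818 mg/hr ÷ 5.078431 mg/mL = 9.09497 mL/hr
Volume infused so far = 9.09497 mL/hr × 2.2 hr = 20.00893 mL
Volume remaining = 102 − 20.00893 = 81.99107 mL
New rate:
Dose = 0.9 mg/kg/hr × 100.4091 kg = 90.36818 mg/hr
Rate = 90.36818 mg/hr ÷ 5.078431 mg/mL = 17.79451 mL/hr
Time remaining = 81.99107 mL ÷ 17.79451 mL/hr = 4.607662 hr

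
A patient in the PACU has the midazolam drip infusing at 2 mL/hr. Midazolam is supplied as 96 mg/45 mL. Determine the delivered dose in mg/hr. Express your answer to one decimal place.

Concentration = 96 mg ÷ 45 mL = 2.133333 mg/mL
Drug rate = 2 mL/hr × 2.133333 mg/mL = 4.266667 mg/hr

4.3 mg/hr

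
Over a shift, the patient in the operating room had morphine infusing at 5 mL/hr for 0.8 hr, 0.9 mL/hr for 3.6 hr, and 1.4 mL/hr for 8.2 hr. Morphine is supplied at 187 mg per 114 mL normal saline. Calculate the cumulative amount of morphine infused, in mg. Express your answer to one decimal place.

30.7 mg

Concentration = 187 mg ÷ 114 mL = 1.640351 mg/mL
Stage 1: 5 mL/hr × 0.8 hr = 4 mL → 4 mL × 1.640351 mg/mL = 6.561404 mg
Stage 2: 0.9 mL/hr × 3.6 hr = 3.24 mL → 3.24 mL × 1.640351 mg/mL = 5.314737 mg
Stage 3: 1.4 mL/hr × 8.2 hr = 11.48 mL → 11.48 mL × 1.640351 mg/mL = 18.83123 mg
Total = 6.561404 + 5.314737 + 18.83123 = 30.70737 mg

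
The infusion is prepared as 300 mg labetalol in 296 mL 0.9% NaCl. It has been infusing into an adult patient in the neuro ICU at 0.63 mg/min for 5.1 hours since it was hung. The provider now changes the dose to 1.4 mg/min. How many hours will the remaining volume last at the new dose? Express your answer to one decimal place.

1.3 hours

Initial rate:
0.63 mg/min × 60 min/hr = 37.8 mg/hr
Concentration = 300 mg ÷ 296 mL = 1.013514 mg/mL
Rate = 37.8 mg/hr ÷ 1.013514 mg/mL = 37.296 mL/hr
Volume infused so far = 37.296 mL/hr × 5.1 hr = 190.2096 mL
Volume remaining = 296 − 190.2096 = 105.7904 mL
New rate:
1.4 mg/min × 60 min/hr = 84 mg/hr
Rate = 84 mg/hr ÷ 1.013514 mg/mL = 82.88 mL/hr
Time remaining = 105.7904 mL ÷ 82.88 mL/hr = 1.276429 hr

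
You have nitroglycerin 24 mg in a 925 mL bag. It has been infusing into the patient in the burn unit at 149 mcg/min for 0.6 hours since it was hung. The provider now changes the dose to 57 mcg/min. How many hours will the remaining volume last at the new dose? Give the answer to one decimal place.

5.4 hours

Initial rate:
149 mcg/min × 60 min/hr = 8940 mcg/hr
Concentration = 24 mg ÷ 925 mL = 0.02594595 mg/mL = 25.94595 mcg/mL
Rate = 8940 mcg/hr ÷ 25.94595 mcg/mL = 344.5625 mL/hr
Volume infused so far = 344.5625 mL/hr × 0.6 hr = 206.7375 mL
Volume remaining = 925 − 206.7375 = 718.2625 mL
New rate:
57 mcg/min × 60 min/hr = 3420 mcg/hr
Rate = 3420 mcg/hr ÷ 25.94595 mcg/mL = 131.8125 mL/hr
Time remaining = 718.2625 mL ÷ 131.8125 mL/hr = 5.449123 hr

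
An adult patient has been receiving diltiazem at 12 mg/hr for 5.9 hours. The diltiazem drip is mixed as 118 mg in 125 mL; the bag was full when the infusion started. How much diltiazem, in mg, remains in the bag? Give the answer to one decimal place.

47.2 mg

Concentration = 118 mg ÷ 125 mL = 0.944 mg/mL
Rate = 12 mg/hr ÷ 0.944 mg/mL = 12.71186 mL/hr
Volume infused = 12.71186 mL/hr × 5.9 hr = 75 mL
Volume remaining = 125 − 75 = 50 mL
Drug remaining = 50 mL × 0.944 mg/mL = 47.2 mg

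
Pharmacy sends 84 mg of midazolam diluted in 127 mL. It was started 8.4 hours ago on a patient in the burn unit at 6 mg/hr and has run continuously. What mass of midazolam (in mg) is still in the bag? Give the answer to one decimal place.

33.6 mg

Concentration = 84 mg ÷ 127 mL = 0.6614173 mg/mL
Rate = 6 mg/hr ÷ 0.6614173 mg/mL = 9.071429 mL/hr
Volume infused = 9.071429 mL/hr × 8.4 hr = 76.2 mL
Volume remaining = 127 − 76.2 = 50.8 mL
Drug remaining = 50.8 mL × 0.6614173 mg/mL = 33.6 mg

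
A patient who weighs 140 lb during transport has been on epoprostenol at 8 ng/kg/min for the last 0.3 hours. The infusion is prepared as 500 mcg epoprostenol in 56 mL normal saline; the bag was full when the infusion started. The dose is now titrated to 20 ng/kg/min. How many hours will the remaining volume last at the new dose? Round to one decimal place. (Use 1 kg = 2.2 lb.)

6.4 hours

Initial rate:
Weight = 140 lb ÷ 2.2 lb/kg = 63.63636 kg
Dose = 8 ng/kg/min × 63.63636 kg = 509.0909 ng/min
509.0909 ng/min × 60 min/hr = 30545.45 ng/hr
Concentration = 500 mcg ÷ 56 mL = 8.928571 mcg/mL = 8928.571 ng/mL
Rate = 30545.45 ng/hr ÷ 8928.571 ng/mL = 3.421091 mL/hr
Volume infused so far = 3.421091 mL/hr × 0.3 hr = 1.026327 mL
Volume remaining = 56 − 1.026327 = 54.97367 mL
New rate:
Dose = 20 ng/kg/min × 63.63636 kg = 1272.727 ng/min
1272.727 ng/min × 60 min/hr = 76363.64 ng/hr
Rate = 76363.64 ng/hr ÷ 8928.571 ng/mL = 8.552727 mL/hr
Time remaining = 54.97367 mL ÷ 8.552727 mL/hr = 6.427619 hr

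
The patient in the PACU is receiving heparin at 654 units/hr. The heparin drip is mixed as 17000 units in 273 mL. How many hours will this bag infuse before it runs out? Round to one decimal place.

Concentration = 17000 units ÷ 273 mL = 62.27106 units/mL
Rate = 654 units/hr ÷ 62.27106 units/mL = 10.50247 mL/hr
Duration = 273 mL ÷ 10.50247 mL/hr = 25.99388 hr

26.0 hours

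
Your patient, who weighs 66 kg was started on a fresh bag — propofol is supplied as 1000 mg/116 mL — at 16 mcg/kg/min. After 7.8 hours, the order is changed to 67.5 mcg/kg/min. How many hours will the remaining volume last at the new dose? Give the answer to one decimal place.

Initial rate:
Dose = 16 mcg/kg/min × 66 kg = 1056 mcg/min
1056 mcg/min × 60 min/hr = 63360 mcg/hr
Concentration = 1000 mg ÷ 116 mL = 8.62069 mg/mL = 8620.69 mcg/mL
Rate = 63360 mcg/hr ÷ 8620.69 mcg/mL = 7.34976 mL/hr
Volume infused so far = 7.34976 mL/hr × 7.8 hr = 57.32813 mL
Volume remaining = 116 − 57.32813 = 58.67187 mL
New rate:
Dose = 67.5 mcg/kg/min × 66 kg = 4455 mcg/min
4455 mcg/min × 60 min/hr = 267300 mcg/hr
Rate = 267300 mcg/hr ÷ 8620.69 mcg/mL = 31.0068 mL/hr
Time remaining = 58.67187 mL ÷ 31.0068 mL/hr = 1.892226 hr

1.9 hours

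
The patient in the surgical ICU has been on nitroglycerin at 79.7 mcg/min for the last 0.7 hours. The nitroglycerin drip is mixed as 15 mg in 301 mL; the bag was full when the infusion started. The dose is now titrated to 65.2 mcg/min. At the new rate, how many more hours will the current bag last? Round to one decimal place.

Initial rate:
79.7 mcg/min × 60 min/hr = 4782 mcg/hr
Concentration = 15 mg ÷ 301 mL = 0.04983389 mg/mL = 49.83389 mcg/mL
Rate = 4782 mcg/hr ÷ 49.83389 mcg/mL = 95.9588 mL/hr
Volume infused so far = 95.9588 mL/hr × 0.7 hr = 67.17116 mL
Volume remaining = 301 − 67.17116 = 233.8288 mL
New rate:
65.2 mcg/min × 60 min/hr = 3912 mcg/hr
Rate = 3912 mcg/hr ÷ 49.83389 mcg/mL = 78.5008 mL/hr
Time remaining = 233.8288 mL ÷ 78.5008 mL/hr = 2.978681 hr

3.0 hours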